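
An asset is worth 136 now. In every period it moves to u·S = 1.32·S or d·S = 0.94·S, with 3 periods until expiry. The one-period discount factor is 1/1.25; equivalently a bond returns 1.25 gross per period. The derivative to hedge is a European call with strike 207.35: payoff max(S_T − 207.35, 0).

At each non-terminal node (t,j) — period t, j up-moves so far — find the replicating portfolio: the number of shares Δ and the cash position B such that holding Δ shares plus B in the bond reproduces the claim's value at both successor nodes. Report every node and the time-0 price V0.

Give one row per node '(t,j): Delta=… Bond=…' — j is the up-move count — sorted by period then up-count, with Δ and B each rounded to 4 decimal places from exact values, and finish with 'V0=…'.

(0,0): Delta=0.7995 Bond=-76.5145
(1,0): Delta=0.2069 Bond=-19.8874
(1,1): Delta=0.8947 Bond=-112.7492
(2,0): Delta=0.0000 Bond=0.0000
(2,1): Delta=0.2401 Bond=-30.4727
(2,2): Delta=1.0000 Bond=-165.8800
V0=32.2108

Risk-neutral probability p* = (R−d)/(u−d) = (1.25−0.94)/(1.32−0.94) = 0.8158.
Payoff layer (t=3): V(3,0)=0.0000, V(3,1)=0.0000, V(3,2)=15.3984, V(3,3)=105.4456
(2,0): S=120.1696. Δ = (V_up−V_dn)/(S_up−S_dn) = (0.0000−0.0000)/(158.6239−112.9594) = 0.0000. V = [p*·0.0000 + (1−p*)·0.0000]/1.25 = 0.0000. B = V − Δ·S = 0.0000.
(2,1): S=168.7488. Δ = (V_up−V_dn)/(S_up−S_dn) = (15.3984−0.0000)/(222.7484−158.6239) = 0.2401. V = [p*·15.3984 + (1−p*)·0.0000]/1.25 = 10.0495. B = V − Δ·S = -30.4727.
(2,2): S=236.9664. Δ = (V_up−V_dn)/(S_up−S_dn) = (105.4456−15.3984)/(312.7956−222.7484) = 1.0000. V = [p*·105.4456 + (1−p*)·15.3984]/1.25 = 71.0864. B = V − Δ·S = -165.8800.
(1,0): S=127.8400. Δ = (V_up−V_dn)/(S_up−S_dn) = (10.0495−0.0000)/(168.7488−120.1696) = 0.2069. V = [p*·10.0495 + (1−p*)·0.0000]/1.25 = 6.5586. B = V − Δ·S = -19.8874.
(1,1): S=179.5200. Δ = (V_up−V_dn)/(S_up−S_dn) = (71.0864−10.0495)/(236.9664−168.7488) = 0.8947. V = [p*·71.0864 + (1−p*)·10.0495]/1.25 = 47.8742. B = V − Δ·S = -112.7492.
(0,0): S=136.0000. Δ = (V_up−V_dn)/(S_up−S_dn) = (47.8742−6.5586)/(179.5200−127.8400) = 0.7995. V = [p*·47.8742 + (1−p*)·6.5586]/1.25 = 32.2108. B = V − Δ·S = -76.5145.
Check: Δ(0,0)·S0 + B(0,0) = 32.2108 = V0.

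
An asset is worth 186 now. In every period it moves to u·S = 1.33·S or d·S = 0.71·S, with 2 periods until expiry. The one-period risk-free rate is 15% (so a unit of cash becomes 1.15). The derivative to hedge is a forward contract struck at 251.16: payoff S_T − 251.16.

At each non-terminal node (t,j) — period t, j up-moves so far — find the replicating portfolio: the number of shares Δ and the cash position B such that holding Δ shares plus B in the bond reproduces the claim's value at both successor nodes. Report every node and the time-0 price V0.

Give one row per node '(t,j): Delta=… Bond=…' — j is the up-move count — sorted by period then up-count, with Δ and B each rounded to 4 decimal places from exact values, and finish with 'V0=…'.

Under the risk-neutral measure, an up-move has probability p* = (R−d)/(u−d) = 0.7097 and values discount at R = 1.15.
At expiry t=2: V(2,0)=-157.3974, V(2,1)=-75.5202, V(2,2)=77.8554
(1,0): S=132.0600. Δ = (V_up−V_dn)/(S_up−S_dn) = (-75.5202−-157.3974)/(175.6398−93.7626) = 1.0000. V = [p*·-75.5202 + (1−p*)·-157.3974]/1.15 = -86.3400. B = V − Δ·S = -218.4000.
(1,1): S=247.3800. Δ = (V_up−V_dn)/(S_up−S_dn) = (77.8554−-75.5202)/(329.0154−175.6398) = 1.0000. V = [p*·77.8554 + (1−p*)·-75.5202]/1.15 = 28.9800. B = V − Δ·S = -218.4000.
(0,0): S=186.0000. Δ = (V_up−V_dn)/(S_up−S_dn) = (28.9800−-86.3400)/(247.3800−132.0600) = 1.0000. V = [p*·28.9800 + (1−p*)·-86.3400]/1.15 = -3.9130. B = V − Δ·S = -189.9130.
Each (Δ,B) replicates both successor values, so the strategy is self-financing and V0 is arbitrage-free.

(0,0): Delta=1.0000 Bond=-189.9130
(1,0): Delta=1.0000 Bond=-218.4000
(1,1): Delta=1.0000 Bond=-218.4000
V0=-3.9130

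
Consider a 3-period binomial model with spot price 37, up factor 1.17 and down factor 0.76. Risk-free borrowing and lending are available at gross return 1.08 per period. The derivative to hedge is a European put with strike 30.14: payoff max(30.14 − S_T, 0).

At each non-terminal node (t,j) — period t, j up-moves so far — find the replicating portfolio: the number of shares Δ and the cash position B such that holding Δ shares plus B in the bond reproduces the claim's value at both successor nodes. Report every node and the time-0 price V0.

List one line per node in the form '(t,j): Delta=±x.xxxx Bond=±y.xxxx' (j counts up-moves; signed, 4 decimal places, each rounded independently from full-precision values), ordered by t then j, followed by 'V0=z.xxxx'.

The replicating-portfolio and risk-neutral prices coincide; use p* = (1.08−0.76)/(1.17−0.76) = 0.7805 for the latter.
At expiry t=3: V(3,0)=13.8979, V(3,1)=5.1357, V(3,2)=0.0000, V(3,3)=0.0000
(2,0): S=21.3712. Δ = (V_up−V_dn)/(S_up−S_dn) = (5.1357−13.8979)/(25.0043−16.2421) = -1.0000. V = [p*·5.1357 + (1−p*)·13.8979]/1.08 = 6.5362. B = V − Δ·S = 27.9074.
(2,1): S=32.9004. Δ = (V_up−V_dn)/(S_up−S_dn) = (0.0000−5.1357)/(38.4935−25.0043) = -0.3807. V = [p*·0.0000 + (1−p*)·5.1357]/1.08 = 1.0438. B = V − Δ·S = 13.5699.
(2,2): S=50.6493. Δ = (V_up−V_dn)/(S_up−S_dn) = (0.0000−0.0000)/(59.2597−38.4935) = 0.0000. V = [p*·0.0000 + (1−p*)·0.0000]/1.08 = 0.0000. B = V − Δ·S = 0.0000.
(1,0): S=28.1200. Δ = (V_up−V_dn)/(S_up−S_dn) = (1.0438−6.5362)/(32.9004−21.3712) = -0.4764. V = [p*·1.0438 + (1−p*)·6.5362]/1.08 = 2.0829. B = V − Δ·S = 15.4789.
(1,1): S=43.2900. Δ = (V_up−V_dn)/(S_up−S_dn) = (0.0000−1.0438)/(50.6493−32.9004) = -0.0588. V = [p*·0.0000 + (1−p*)·1.0438]/1.08 = 0.2122. B = V − Δ·S = 2.7581.
(0,0): S=37.0000. Δ = (V_up−V_dn)/(S_up−S_dn) = (0.2122−2.0829)/(43.2900−28.1200) = -0.1233. V = [p*·0.2122 + (1−p*)·2.0829]/1.08 = 0.5767. B = V − Δ·S = 5.1393.
Each (Δ,B) replicates both successor values, so the strategy is self-financing and V0 is arbitrage-free.

(0,0): Delta=-0.1233 Bond=5.1393
(1,0): Delta=-0.4764 Bond=15.4789
(1,1): Delta=-0.0588 Bond=2.7581
(2,0): Delta=-1.0000 Bond=27.9074
(2,1): Delta=-0.3807 Bond=13.5699
(2,2): Delta=0.0000 Bond=0.0000
V0=0.5767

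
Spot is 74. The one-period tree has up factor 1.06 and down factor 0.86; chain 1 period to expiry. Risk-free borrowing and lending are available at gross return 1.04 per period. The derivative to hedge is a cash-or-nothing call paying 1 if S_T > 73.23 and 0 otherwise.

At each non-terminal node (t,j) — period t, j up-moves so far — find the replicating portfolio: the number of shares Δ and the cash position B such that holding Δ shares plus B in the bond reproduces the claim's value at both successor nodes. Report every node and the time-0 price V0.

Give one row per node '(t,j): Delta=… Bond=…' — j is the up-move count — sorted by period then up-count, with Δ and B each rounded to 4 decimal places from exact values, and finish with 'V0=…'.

(0,0): Delta=0.0676 Bond=-4.1346
V0=0.8654

Since d<R<u, set p* = (R−d)/(u−d) = 0.9000; price each node as the discounted p*-expectation of its children.
Payoff layer (t=1): V(1,0)=0.0000, V(1,1)=1.0000
(0,0): S=74.0000. Δ = (V_up−V_dn)/(S_up−S_dn) = (1.0000−0.0000)/(78.4400−63.6400) = 0.0676. V = [p*·1.0000 + (1−p*)·0.0000]/1.04 = 0.8654. B = V − Δ·S = -4.1346.
Self-financing check: at every node Δ·S+B equals the discounted successor values.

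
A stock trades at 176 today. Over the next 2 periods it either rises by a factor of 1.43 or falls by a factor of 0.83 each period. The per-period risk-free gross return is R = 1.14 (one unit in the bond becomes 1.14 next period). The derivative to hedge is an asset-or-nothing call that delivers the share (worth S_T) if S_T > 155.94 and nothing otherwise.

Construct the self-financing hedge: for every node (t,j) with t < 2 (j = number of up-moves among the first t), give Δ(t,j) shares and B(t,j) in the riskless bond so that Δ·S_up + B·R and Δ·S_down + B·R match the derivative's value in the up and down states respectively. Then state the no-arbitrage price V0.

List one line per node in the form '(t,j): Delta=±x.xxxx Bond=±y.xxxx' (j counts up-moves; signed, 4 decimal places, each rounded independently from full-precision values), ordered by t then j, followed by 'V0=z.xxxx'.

(0,0): Delta=1.4868 Bond=-107.4709
(1,0): Delta=2.3833 Bond=-253.4830
(1,1): Delta=1.0000 Bond=0.0000
V0=154.2052

Under the risk-neutral measure, an up-move has probability p* = (R−d)/(u−d) = 0.5167 and values discount at R = 1.14.
Payoff layer (t=2): V(2,0)=0.0000, V(2,1)=208.8944, V(2,2)=359.9024
Node (1,0) S=146.0800: V=(p*·208.8944+(1−p*)·0.0000)/1.14=94.6744; Δ=(208.8944−0.0000)/(208.8944−121.2464)=2.3833; B=V−Δ·S=-253.4830
Node (1,1) S=251.6800: V=(p*·359.9024+(1−p*)·208.8944)/1.14=251.6800; Δ=(359.9024−208.8944)/(359.9024−208.8944)=1.0000; B=V−Δ·S=0.0000
Node (0,0) S=176.0000: V=(p*·251.6800+(1−p*)·94.6744)/1.14=154.2052; Δ=(251.6800−94.6744)/(251.6800−146.0800)=1.4868; B=V−Δ·S=-107.4709
Root portfolio cost Δ·176+B reproduces V0=154.2052.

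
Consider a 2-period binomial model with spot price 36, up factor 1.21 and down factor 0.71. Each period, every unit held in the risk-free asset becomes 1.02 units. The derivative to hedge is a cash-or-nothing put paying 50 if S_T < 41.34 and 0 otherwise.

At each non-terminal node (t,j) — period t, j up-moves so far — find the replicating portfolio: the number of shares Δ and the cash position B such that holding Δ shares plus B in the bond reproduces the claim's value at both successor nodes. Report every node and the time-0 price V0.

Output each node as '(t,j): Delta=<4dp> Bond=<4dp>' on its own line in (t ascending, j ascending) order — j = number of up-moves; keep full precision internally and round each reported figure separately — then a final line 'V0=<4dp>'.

(0,0): Delta=-1.6885 Bond=90.3691
(1,0): Delta=0.0000 Bond=49.0196
(1,1): Delta=-2.2957 Bond=118.6275
V0=29.5848

The replicating-portfolio and risk-neutral prices coincide; use p* = (1.02−0.71)/(1.21−0.71) = 0.6200 for the latter.
Payoff layer (t=2): V(2,0)=50.0000, V(2,1)=50.0000, V(2,2)=0.0000
(1,0): S=25.5600. Δ = (V_up−V_dn)/(S_up−S_dn) = (50.0000−50.0000)/(30.9276−18.1476) = 0.0000. V = [p*·50.0000 + (1−p*)·50.0000]/1.02 = 49.0196. B = V − Δ·S = 49.0196.
(1,1): S=43.5600. Δ = (V_up−V_dn)/(S_up−S_dn) = (0.0000−50.0000)/(52.7076−30.9276) = -2.2957. V = [p*·0.0000 + (1−p*)·50.0000]/1.02 = 18.6275. B = V − Δ·S = 118.6275.
(0,0): S=36.0000. Δ = (V_up−V_dn)/(S_up−S_dn) = (18.6275−49.0196)/(43.5600−25.5600) = -1.6885. V = [p*·18.6275 + (1−p*)·49.0196]/1.02 = 29.5848. B = V − Δ·S = 90.3691.
Self-financing check: at every node Δ·S+B equals the discounted successor values.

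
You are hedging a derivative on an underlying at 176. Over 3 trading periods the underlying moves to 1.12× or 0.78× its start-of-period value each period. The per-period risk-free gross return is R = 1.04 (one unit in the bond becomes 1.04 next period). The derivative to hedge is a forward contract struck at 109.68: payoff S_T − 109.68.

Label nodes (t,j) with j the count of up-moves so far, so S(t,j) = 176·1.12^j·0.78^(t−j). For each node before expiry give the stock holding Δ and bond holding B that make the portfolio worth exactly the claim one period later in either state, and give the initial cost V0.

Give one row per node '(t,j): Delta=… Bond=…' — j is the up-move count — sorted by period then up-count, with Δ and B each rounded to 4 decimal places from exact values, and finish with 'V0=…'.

(0,0): Delta=1.0000 Bond=-97.5051
(1,0): Delta=1.0000 Bond=-101.4053
(1,1): Delta=1.0000 Bond=-101.4053
(2,0): Delta=1.0000 Bond=-105.4615
(2,1): Delta=1.0000 Bond=-105.4615
(2,2): Delta=1.0000 Bond=-105.4615
V0=78.4949

Under the risk-neutral measure, an up-move has probability p* = (R−d)/(u−d) = 0.7647 and values discount at R = 1.04.
Terminal payoffs: V(3,0)=-26.1588, V(3,1)=10.2478, V(3,2)=62.5240, V(3,3)=137.5873
Node (2,0) S=107.0784: V=(p*·10.2478+(1−p*)·-26.1588)/1.04=1.6169; Δ=(10.2478−-26.1588)/(119.9278−83.5212)=1.0000; B=V−Δ·S=-105.4615
Node (2,1) S=153.7536: V=(p*·62.5240+(1−p*)·10.2478)/1.04=48.2921; Δ=(62.5240−10.2478)/(172.2040−119.9278)=1.0000; B=V−Δ·S=-105.4615
Node (2,2) S=220.7744: V=(p*·137.5873+(1−p*)·62.5240)/1.04=115.3129; Δ=(137.5873−62.5240)/(247.2673−172.2040)=1.0000; B=V−Δ·S=-105.4615
Node (1,0) S=137.2800: V=(p*·48.2921+(1−p*)·1.6169)/1.04=35.8747; Δ=(48.2921−1.6169)/(153.7536−107.0784)=1.0000; B=V−Δ·S=-101.4053
Node (1,1) S=197.1200: V=(p*·115.3129+(1−p*)·48.2921)/1.04=95.7147; Δ=(115.3129−48.2921)/(220.7744−153.7536)=1.0000; B=V−Δ·S=-101.4053
Node (0,0) S=176.0000: V=(p*·95.7147+(1−p*)·35.8747)/1.04=78.4949; Δ=(95.7147−35.8747)/(197.1200−137.2800)=1.0000; B=V−Δ·S=-97.5051
Root portfolio cost Δ·176+B reproduces V0=78.4949.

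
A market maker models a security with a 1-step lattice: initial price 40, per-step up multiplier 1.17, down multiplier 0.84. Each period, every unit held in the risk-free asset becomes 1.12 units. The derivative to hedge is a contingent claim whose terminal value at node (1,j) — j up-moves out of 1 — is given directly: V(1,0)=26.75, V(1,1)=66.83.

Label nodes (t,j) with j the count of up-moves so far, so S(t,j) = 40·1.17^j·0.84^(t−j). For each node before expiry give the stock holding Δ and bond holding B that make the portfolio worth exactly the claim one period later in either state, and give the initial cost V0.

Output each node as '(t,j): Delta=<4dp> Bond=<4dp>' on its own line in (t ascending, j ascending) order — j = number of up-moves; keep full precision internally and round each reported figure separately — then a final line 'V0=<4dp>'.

The replicating-portfolio and risk-neutral prices coincide; use p* = (1.12−0.84)/(1.17−0.84) = 0.8485 for the latter.
At expiry t=1: V(1,0)=26.7500, V(1,1)=66.8300
  t=0,j=0: stock 40.0000 → up 46.8000 (V=66.8300), down 33.6000 (V=26.7500). Price 54.2476; hedge Δ=3.0364, bond B=-67.2070.
The time-0 hedge costs 54.2476, which is the no-arbitrage price.

(0,0): Delta=3.0364 Bond=-67.2070
V0=54.2476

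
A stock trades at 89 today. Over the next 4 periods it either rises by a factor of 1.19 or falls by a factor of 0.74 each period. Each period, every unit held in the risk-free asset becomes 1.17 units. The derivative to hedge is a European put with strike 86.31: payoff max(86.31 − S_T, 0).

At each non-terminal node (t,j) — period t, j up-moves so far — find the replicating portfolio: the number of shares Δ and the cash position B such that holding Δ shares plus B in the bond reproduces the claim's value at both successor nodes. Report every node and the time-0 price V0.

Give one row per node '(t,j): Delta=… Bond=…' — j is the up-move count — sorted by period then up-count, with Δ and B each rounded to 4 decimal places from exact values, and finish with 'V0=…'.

(0,0): Delta=-0.0352 Bond=3.2362
(1,0): Delta=-0.4447 Bond=30.7569
(1,1): Delta=-0.0233 Bond=2.5319
(2,0): Delta=-1.0000 Bond=63.0506
(2,1): Delta=-0.4286 Bond=34.7267
(2,2): Delta=-0.0116 Bond=1.4849
(3,0): Delta=-1.0000 Bond=73.7692
(3,1): Delta=-1.0000 Bond=73.7692
(3,2): Delta=-0.4121 Bond=39.0889
(3,3): Delta=0.0000 Bond=0.0000
V0=0.1078

The replicating-portfolio and risk-neutral prices coincide; use p* = (1.17−0.74)/(1.19−0.74) = 0.9556 for the latter.
Payoff layer (t=4): V(4,0)=59.6219, V(4,1)=43.3927, V(4,2)=17.2944, V(4,3)=0.0000, V(4,4)=0.0000
(3,0): S=36.0649. Δ = (V_up−V_dn)/(S_up−S_dn) = (43.3927−59.6219)/(42.9173−26.6881) = -1.0000. V = [p*·43.3927 + (1−p*)·59.6219]/1.17 = 37.7043. B = V − Δ·S = 73.7692.
(3,1): S=57.9963. Δ = (V_up−V_dn)/(S_up−S_dn) = (17.2944−43.3927)/(69.0156−42.9173) = -1.0000. V = [p*·17.2944 + (1−p*)·43.3927]/1.17 = 15.7729. B = V − Δ·S = 73.7692.
(3,2): S=93.2643. Δ = (V_up−V_dn)/(S_up−S_dn) = (0.0000−17.2944)/(110.9846−69.0156) = -0.4121. V = [p*·0.0000 + (1−p*)·17.2944]/1.17 = 0.6570. B = V − Δ·S = 39.0889.
(3,3): S=149.9792. Δ = (V_up−V_dn)/(S_up−S_dn) = (0.0000−0.0000)/(178.4752−110.9846) = 0.0000. V = [p*·0.0000 + (1−p*)·0.0000]/1.17 = 0.0000. B = V − Δ·S = 0.0000.
(2,0): S=48.7364. Δ = (V_up−V_dn)/(S_up−S_dn) = (15.7729−37.7043)/(57.9963−36.0649) = -1.0000. V = [p*·15.7729 + (1−p*)·37.7043]/1.17 = 14.3142. B = V − Δ·S = 63.0506.
(2,1): S=78.3734. Δ = (V_up−V_dn)/(S_up−S_dn) = (0.6570−15.7729)/(93.2643−57.9963) = -0.4286. V = [p*·0.6570 + (1−p*)·15.7729]/1.17 = 1.1357. B = V − Δ·S = 34.7267.
(2,2): S=126.0329. Δ = (V_up−V_dn)/(S_up−S_dn) = (0.0000−0.6570)/(149.9792−93.2643) = -0.0116. V = [p*·0.0000 + (1−p*)·0.6570]/1.17 = 0.0250. B = V − Δ·S = 1.4849.
(1,0): S=65.8600. Δ = (V_up−V_dn)/(S_up−S_dn) = (1.1357−14.3142)/(78.3734−48.7364) = -0.4447. V = [p*·1.1357 + (1−p*)·14.3142]/1.17 = 1.4713. B = V − Δ·S = 30.7569.
(1,1): S=105.9100. Δ = (V_up−V_dn)/(S_up−S_dn) = (0.0250−1.1357)/(126.0329−78.3734) = -0.0233. V = [p*·0.0250 + (1−p*)·1.1357]/1.17 = 0.0635. B = V − Δ·S = 2.5319.
(0,0): S=89.0000. Δ = (V_up−V_dn)/(S_up−S_dn) = (0.0635−1.4713)/(105.9100−65.8600) = -0.0352. V = [p*·0.0635 + (1−p*)·1.4713]/1.17 = 0.1078. B = V − Δ·S = 3.2362.
The time-0 hedge costs 0.1078, which is the no-arbitrage price.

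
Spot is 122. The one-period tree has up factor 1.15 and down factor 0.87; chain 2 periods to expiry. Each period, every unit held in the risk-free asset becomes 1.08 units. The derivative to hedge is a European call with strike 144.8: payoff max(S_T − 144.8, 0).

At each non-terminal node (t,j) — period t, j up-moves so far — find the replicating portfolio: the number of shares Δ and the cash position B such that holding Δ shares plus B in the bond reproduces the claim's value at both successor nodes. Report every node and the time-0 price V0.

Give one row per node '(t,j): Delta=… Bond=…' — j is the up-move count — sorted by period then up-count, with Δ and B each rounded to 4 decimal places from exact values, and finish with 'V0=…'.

(0,0): Delta=0.3363 Bond=-33.0553
(1,0): Delta=0.0000 Bond=0.0000
(1,1): Delta=0.4212 Bond=-47.5997
V0=7.9789

Risk-neutral probability p* = (R−d)/(u−d) = (1.08−0.87)/(1.15−0.87) = 0.7500.
Terminal values V(2,·): V(2,0)=0.0000, V(2,1)=0.0000, V(2,2)=16.5450
(1,0): S=106.1400. Δ = (V_up−V_dn)/(S_up−S_dn) = (0.0000−0.0000)/(122.0610−92.3418) = 0.0000. V = [p*·0.0000 + (1−p*)·0.0000]/1.08 = 0.0000. B = V − Δ·S = 0.0000.
(1,1): S=140.3000. Δ = (V_up−V_dn)/(S_up−S_dn) = (16.5450−0.0000)/(161.3450−122.0610) = 0.4212. V = [p*·16.5450 + (1−p*)·0.0000]/1.08 = 11.4896. B = V − Δ·S = -47.5997.
(0,0): S=122.0000. Δ = (V_up−V_dn)/(S_up−S_dn) = (11.4896−0.0000)/(140.3000−106.1400) = 0.3363. V = [p*·11.4896 + (1−p*)·0.0000]/1.08 = 7.9789. B = V − Δ·S = -33.0553.
Root portfolio cost Δ·122+B reproduces V0=7.9789.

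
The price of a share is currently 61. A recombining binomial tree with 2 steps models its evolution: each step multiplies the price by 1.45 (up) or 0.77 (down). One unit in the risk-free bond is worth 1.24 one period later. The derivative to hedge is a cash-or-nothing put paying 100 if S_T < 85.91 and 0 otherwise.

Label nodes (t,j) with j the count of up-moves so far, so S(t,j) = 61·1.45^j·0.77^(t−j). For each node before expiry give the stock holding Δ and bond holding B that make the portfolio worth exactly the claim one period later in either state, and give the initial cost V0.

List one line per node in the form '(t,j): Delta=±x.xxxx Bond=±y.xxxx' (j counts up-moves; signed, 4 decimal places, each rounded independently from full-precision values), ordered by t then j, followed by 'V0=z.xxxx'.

Since d<R<u, set p* = (R−d)/(u−d) = 0.6912; price each node as the discounted p*-expectation of its children.
Terminal payoffs: V(2,0)=100.0000, V(2,1)=100.0000, V(2,2)=0.0000
(1,0): S=46.9700. Δ = (V_up−V_dn)/(S_up−S_dn) = (100.0000−100.0000)/(68.1065−36.1669) = 0.0000. V = [p*·100.0000 + (1−p*)·100.0000]/1.24 = 80.6452. B = V − Δ·S = 80.6452.
(1,1): S=88.4500. Δ = (V_up−V_dn)/(S_up−S_dn) = (0.0000−100.0000)/(128.2525−68.1065) = -1.6626. V = [p*·0.0000 + (1−p*)·100.0000]/1.24 = 24.9051. B = V − Δ·S = 171.9639.
(0,0): S=61.0000. Δ = (V_up−V_dn)/(S_up−S_dn) = (24.9051−80.6452)/(88.4500−46.9700) = -1.3438. V = [p*·24.9051 + (1−p*)·80.6452]/1.24 = 33.9669. B = V − Δ·S = 115.9375.
The time-0 hedge costs 33.9669, which is the no-arbitrage price.

(0,0): Delta=-1.3438 Bond=115.9375
(1,0): Delta=0.0000 Bond=80.6452
(1,1): Delta=-1.6626 Bond=171.9639
V0=33.9669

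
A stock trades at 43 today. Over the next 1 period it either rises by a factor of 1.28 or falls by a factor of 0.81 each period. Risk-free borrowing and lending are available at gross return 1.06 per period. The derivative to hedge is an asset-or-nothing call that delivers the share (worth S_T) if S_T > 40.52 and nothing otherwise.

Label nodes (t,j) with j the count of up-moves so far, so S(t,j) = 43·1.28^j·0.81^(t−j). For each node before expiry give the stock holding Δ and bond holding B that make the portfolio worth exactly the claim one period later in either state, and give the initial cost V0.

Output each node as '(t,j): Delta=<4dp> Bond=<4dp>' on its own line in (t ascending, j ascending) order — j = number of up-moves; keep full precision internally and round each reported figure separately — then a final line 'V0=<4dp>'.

Since d<R<u, set p* = (R−d)/(u−d) = 0.5319; price each node as the discounted p*-expectation of its children.
Terminal values V(1,·): V(1,0)=0.0000, V(1,1)=55.0400
Node (0,0) S=43.0000: V=(p*·55.0400+(1−p*)·0.0000)/1.06=27.6194; Δ=(55.0400−0.0000)/(55.0400−34.8300)=2.7234; B=V−Δ·S=-89.4870
Self-financing check: at every node Δ·S+B equals the discounted successor values.

(0,0): Delta=2.7234 Bond=-89.4870
V0=27.6194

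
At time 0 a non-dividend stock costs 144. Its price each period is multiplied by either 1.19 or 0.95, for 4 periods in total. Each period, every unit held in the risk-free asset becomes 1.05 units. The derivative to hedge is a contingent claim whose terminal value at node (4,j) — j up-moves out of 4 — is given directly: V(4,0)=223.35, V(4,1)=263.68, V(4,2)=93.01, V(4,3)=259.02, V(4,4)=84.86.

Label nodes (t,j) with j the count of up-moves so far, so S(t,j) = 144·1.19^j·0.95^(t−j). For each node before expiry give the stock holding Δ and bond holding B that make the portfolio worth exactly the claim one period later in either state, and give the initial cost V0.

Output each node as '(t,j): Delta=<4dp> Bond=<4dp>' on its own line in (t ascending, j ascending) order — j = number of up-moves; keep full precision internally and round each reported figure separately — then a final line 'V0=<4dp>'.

(0,0): Delta=-0.6686 Bond=254.5196
(1,0): Delta=-1.1167 Bond=328.5366
(1,1): Delta=-0.1679 Bond=181.4381
(2,0): Delta=-1.4530 Bond=388.6785
(2,1): Delta=-0.7407 Bond=283.7624
(2,2): Delta=0.4723 Bond=59.9566
(3,0): Delta=1.3611 Bond=60.6766
(3,1): Delta=-4.5982 Bond=894.5226
(3,2): Delta=3.5706 Bond=-537.2504
(3,3): Delta=-2.9904 Bond=903.2413
V0=158.2377

No-arbitrage ⇒ martingale measure with p* = (R−d)/(u−d) = 0.4167.
Payoff layer (t=4): V(4,0)=223.3500, V(4,1)=263.6800, V(4,2)=93.0100, V(4,3)=259.0200, V(4,4)=84.8600
  t=3,j=0: stock 123.4620 → up 146.9198 (V=263.6800), down 117.2889 (V=223.3500). Price 228.7183; hedge Δ=1.3611, bond B=60.6766.
  t=3,j=1: stock 154.6524 → up 184.0364 (V=93.0100), down 146.9198 (V=263.6800). Price 183.3976; hedge Δ=-4.5982, bond B=894.5226.
  t=3,j=2: stock 193.7225 → up 230.5298 (V=259.0200), down 184.0364 (V=93.0100). Price 154.4579; hedge Δ=3.5706, bond B=-537.2504.
  t=3,j=3: stock 242.6629 → up 288.7688 (V=84.8600), down 230.5298 (V=259.0200). Price 177.5746; hedge Δ=-2.9904, bond B=903.2413.
  t=2,j=0: stock 129.9600 → up 154.6524 (V=183.3976), down 123.4620 (V=228.7183). Price 199.8425; hedge Δ=-1.4530, bond B=388.6785.
  t=2,j=1: stock 162.7920 → up 193.7225 (V=154.4579), down 154.6524 (V=183.3976). Price 163.1804; hedge Δ=-0.7407, bond B=283.7624.
  t=2,j=2: stock 203.9184 → up 242.6629 (V=177.5746), down 193.7225 (V=154.4579). Price 156.2761; hedge Δ=0.4723, bond B=59.9566.
  t=1,j=0: stock 136.8000 → up 162.7920 (V=163.1804), down 129.9600 (V=199.8425). Price 175.7778; hedge Δ=-1.1167, bond B=328.5366.
  t=1,j=1: stock 171.3600 → up 203.9184 (V=156.2761), down 162.7920 (V=163.1804). Price 152.6701; hedge Δ=-0.1679, bond B=181.4381.
  t=0,j=0: stock 144.0000 → up 171.3600 (V=152.6701), down 136.8000 (V=175.7778). Price 158.2377; hedge Δ=-0.6686, bond B=254.5196.
Root portfolio cost Δ·144+B reproduces V0=158.2377.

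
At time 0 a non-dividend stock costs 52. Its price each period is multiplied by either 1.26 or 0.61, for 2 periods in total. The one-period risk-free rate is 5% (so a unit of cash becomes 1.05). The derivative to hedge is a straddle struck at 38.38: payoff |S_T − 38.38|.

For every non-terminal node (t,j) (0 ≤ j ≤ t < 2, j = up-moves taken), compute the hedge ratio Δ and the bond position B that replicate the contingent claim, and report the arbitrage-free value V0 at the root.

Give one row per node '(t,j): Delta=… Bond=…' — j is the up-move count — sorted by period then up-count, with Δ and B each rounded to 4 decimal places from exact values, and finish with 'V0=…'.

(0,0): Delta=0.6535 Bond=-13.1910
(1,0): Delta=-0.8460 Bond=33.7152
(1,1): Delta=1.0000 Bond=-36.5524
V0=20.7917

Under the risk-neutral measure, an up-move has probability p* = (R−d)/(u−d) = 0.6769 and values discount at R = 1.05.
Terminal values V(2,·): V(2,0)=19.0308, V(2,1)=1.5872, V(2,2)=44.1752
(1,0): S=31.7200. Δ = (V_up−V_dn)/(S_up−S_dn) = (1.5872−19.0308)/(39.9672−19.3492) = -0.8460. V = [p*·1.5872 + (1−p*)·19.0308]/1.05 = 6.8789. B = V − Δ·S = 33.7152.
(1,1): S=65.5200. Δ = (V_up−V_dn)/(S_up−S_dn) = (44.1752−1.5872)/(82.5552−39.9672) = 1.0000. V = [p*·44.1752 + (1−p*)·1.5872]/1.05 = 28.9676. B = V − Δ·S = -36.5524.
(0,0): S=52.0000. Δ = (V_up−V_dn)/(S_up−S_dn) = (28.9676−6.8789)/(65.5200−31.7200) = 0.6535. V = [p*·28.9676 + (1−p*)·6.8789]/1.05 = 20.7917. B = V − Δ·S = -13.1910.
The time-0 hedge costs 20.7917, which is the no-arbitrage price.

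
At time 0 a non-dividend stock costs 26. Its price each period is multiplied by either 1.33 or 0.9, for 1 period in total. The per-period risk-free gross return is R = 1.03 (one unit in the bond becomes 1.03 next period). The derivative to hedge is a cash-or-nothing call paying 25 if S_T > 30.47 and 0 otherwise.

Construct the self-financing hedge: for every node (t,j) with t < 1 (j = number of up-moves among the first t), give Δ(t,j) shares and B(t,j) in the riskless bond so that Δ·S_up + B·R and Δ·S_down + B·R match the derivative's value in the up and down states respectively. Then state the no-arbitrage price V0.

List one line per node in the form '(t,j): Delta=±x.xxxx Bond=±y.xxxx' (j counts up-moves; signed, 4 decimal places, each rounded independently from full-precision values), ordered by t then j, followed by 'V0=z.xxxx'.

(0,0): Delta=2.2361 Bond=-50.8015
V0=7.3380

No-arbitrage ⇒ martingale measure with p* = (R−d)/(u−d) = 0.3023.
Terminal values V(1,·): V(1,0)=0.0000, V(1,1)=25.0000
(0,0): S=26.0000. Δ = (V_up−V_dn)/(S_up−S_dn) = (25.0000−0.0000)/(34.5800−23.4000) = 2.2361. V = [p*·25.0000 + (1−p*)·0.0000]/1.03 = 7.3380. B = V − Δ·S = -50.8015.
The time-0 hedge costs 7.3380, which is the no-arbitrage price.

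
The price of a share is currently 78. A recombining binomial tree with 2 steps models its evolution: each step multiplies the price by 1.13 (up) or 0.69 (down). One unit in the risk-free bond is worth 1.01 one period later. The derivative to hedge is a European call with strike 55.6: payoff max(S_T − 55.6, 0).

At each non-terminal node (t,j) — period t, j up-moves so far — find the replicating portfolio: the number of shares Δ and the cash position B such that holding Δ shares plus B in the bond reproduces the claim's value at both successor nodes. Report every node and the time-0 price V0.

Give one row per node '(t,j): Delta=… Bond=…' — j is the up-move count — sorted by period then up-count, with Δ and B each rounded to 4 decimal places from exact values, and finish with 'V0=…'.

Under the risk-neutral measure, an up-move has probability p* = (R−d)/(u−d) = 0.7273 and values discount at R = 1.01.
Terminal values V(2,·): V(2,0)=0.0000, V(2,1)=5.2166, V(2,2)=43.9982
  t=1,j=0: stock 53.8200 → up 60.8166 (V=5.2166), down 37.1358 (V=0.0000). Price 3.7563; hedge Δ=0.2203, bond B=-8.0996.
  t=1,j=1: stock 88.1400 → up 99.5982 (V=43.9982), down 60.8166 (V=5.2166). Price 33.0905; hedge Δ=1.0000, bond B=-55.0495.
  t=0,j=0: stock 78.0000 → up 88.1400 (V=33.0905), down 53.8200 (V=3.7563). Price 24.8418; hedge Δ=0.8547, bond B=-41.8267.
Self-financing check: at every node Δ·S+B equals the discounted successor values.

(0,0): Delta=0.8547 Bond=-41.8267
(1,0): Delta=0.2203 Bond=-8.0996
(1,1): Delta=1.0000 Bond=-55.0495
V0=24.8418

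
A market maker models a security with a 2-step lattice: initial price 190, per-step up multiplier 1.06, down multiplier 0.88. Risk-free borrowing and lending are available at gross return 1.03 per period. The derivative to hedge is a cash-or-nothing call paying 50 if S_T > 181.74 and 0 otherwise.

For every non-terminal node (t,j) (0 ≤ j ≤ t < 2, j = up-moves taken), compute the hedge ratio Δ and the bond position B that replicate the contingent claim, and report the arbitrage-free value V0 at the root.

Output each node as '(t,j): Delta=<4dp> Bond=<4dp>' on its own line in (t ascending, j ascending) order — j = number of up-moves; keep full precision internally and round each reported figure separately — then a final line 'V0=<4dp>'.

Under the risk-neutral measure, an up-move has probability p* = (R−d)/(u−d) = 0.8333 and values discount at R = 1.03.
At expiry t=2: V(2,0)=0.0000, V(2,1)=0.0000, V(2,2)=50.0000
(1,0): S=167.2000. Δ = (V_up−V_dn)/(S_up−S_dn) = (0.0000−0.0000)/(177.2320−147.1360) = 0.0000. V = [p*·0.0000 + (1−p*)·0.0000]/1.03 = 0.0000. B = V − Δ·S = 0.0000.
(1,1): S=201.4000. Δ = (V_up−V_dn)/(S_up−S_dn) = (50.0000−0.0000)/(213.4840−177.2320) = 1.3792. V = [p*·50.0000 + (1−p*)·0.0000]/1.03 = 40.4531. B = V − Δ·S = -237.3247.
(0,0): S=190.0000. Δ = (V_up−V_dn)/(S_up−S_dn) = (40.4531−0.0000)/(201.4000−167.2000) = 1.1828. V = [p*·40.4531 + (1−p*)·0.0000]/1.03 = 32.7290. B = V − Δ·S = -192.0103.
Check: Δ(0,0)·S0 + B(0,0) = 32.7290 = V0.

(0,0): Delta=1.1828 Bond=-192.0103
(1,0): Delta=0.0000 Bond=0.0000
(1,1): Delta=1.3792 Bond=-237.3247
V0=32.7290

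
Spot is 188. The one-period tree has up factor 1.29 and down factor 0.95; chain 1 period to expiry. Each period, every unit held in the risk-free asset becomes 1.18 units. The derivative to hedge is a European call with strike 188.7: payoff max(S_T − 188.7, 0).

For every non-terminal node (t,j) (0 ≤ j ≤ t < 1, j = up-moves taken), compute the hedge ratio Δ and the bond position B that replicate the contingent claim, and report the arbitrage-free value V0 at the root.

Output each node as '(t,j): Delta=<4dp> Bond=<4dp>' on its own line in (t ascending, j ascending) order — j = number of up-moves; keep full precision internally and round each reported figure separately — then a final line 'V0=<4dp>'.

(0,0): Delta=0.8420 Bond=-127.4402
V0=30.8539

No-arbitrage ⇒ martingale measure with p* = (R−d)/(u−d) = 0.6765.
At expiry t=1: V(1,0)=0.0000, V(1,1)=53.8200
Node (0,0) S=188.0000: V=(p*·53.8200+(1−p*)·0.0000)/1.18=30.8539; Δ=(53.8200−0.0000)/(242.5200−178.6000)=0.8420; B=V−Δ·S=-127.4402
Root portfolio cost Δ·188+B reproduces V0=30.8539.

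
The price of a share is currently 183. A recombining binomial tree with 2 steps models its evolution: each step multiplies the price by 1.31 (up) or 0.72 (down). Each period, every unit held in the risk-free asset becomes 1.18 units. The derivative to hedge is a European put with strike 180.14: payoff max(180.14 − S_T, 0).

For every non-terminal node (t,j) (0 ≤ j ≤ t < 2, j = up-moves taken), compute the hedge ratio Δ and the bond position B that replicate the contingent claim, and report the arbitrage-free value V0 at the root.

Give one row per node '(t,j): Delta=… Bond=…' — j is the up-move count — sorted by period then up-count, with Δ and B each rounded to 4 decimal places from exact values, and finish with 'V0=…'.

Risk-neutral probability p* = (R−d)/(u−d) = (1.18−0.72)/(1.31−0.72) = 0.7797.
Terminal payoffs: V(2,0)=85.2728, V(2,1)=7.5344, V(2,2)=0.0000
Node (1,0) S=131.7600: V=(p*·7.5344+(1−p*)·85.2728)/1.18=20.9010; Δ=(7.5344−85.2728)/(172.6056−94.8672)=-1.0000; B=V−Δ·S=152.6610
Node (1,1) S=239.7300: V=(p*·0.0000+(1−p*)·7.5344)/1.18=1.4069; Δ=(0.0000−7.5344)/(314.0463−172.6056)=-0.0533; B=V−Δ·S=14.1771
Node (0,0) S=183.0000: V=(p*·1.4069+(1−p*)·20.9010)/1.18=4.8324; Δ=(1.4069−20.9010)/(239.7300−131.7600)=-0.1806; B=V−Δ·S=37.8733
Root portfolio cost Δ·183+B reproduces V0=4.8324.

(0,0): Delta=-0.1806 Bond=37.8733
(1,0): Delta=-1.0000 Bond=152.6610
(1,1): Delta=-0.0533 Bond=14.1771
V0=4.8324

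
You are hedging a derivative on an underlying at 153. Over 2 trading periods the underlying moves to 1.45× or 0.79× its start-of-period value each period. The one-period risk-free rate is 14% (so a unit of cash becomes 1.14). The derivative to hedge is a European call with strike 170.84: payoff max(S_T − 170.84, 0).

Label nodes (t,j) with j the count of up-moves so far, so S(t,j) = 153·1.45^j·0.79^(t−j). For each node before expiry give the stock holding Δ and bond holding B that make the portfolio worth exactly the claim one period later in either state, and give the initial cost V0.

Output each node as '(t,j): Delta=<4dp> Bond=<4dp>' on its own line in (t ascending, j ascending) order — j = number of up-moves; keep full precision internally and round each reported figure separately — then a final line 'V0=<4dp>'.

The replicating-portfolio and risk-neutral prices coincide; use p* = (1.14−0.79)/(1.45−0.79) = 0.5303 for the latter.
Terminal values V(2,·): V(2,0)=0.0000, V(2,1)=4.4215, V(2,2)=150.8425
Node (1,0) S=120.8700: V=(p*·4.4215+(1−p*)·0.0000)/1.14=2.0568; Δ=(4.4215−0.0000)/(175.2615−95.4873)=0.0554; B=V−Δ·S=-4.6425
Node (1,1) S=221.8500: V=(p*·150.8425+(1−p*)·4.4215)/1.14=71.9904; Δ=(150.8425−4.4215)/(321.6825−175.2615)=1.0000; B=V−Δ·S=-149.8596
Node (0,0) S=153.0000: V=(p*·71.9904+(1−p*)·2.0568)/1.14=34.3358; Δ=(71.9904−2.0568)/(221.8500−120.8700)=0.6925; B=V−Δ·S=-71.6242
Self-financing check: at every node Δ·S+B equals the discounted successor values.

(0,0): Delta=0.6925 Bond=-71.6242
(1,0): Delta=0.0554 Bond=-4.6425
(1,1): Delta=1.0000 Bond=-149.8596
V0=34.3358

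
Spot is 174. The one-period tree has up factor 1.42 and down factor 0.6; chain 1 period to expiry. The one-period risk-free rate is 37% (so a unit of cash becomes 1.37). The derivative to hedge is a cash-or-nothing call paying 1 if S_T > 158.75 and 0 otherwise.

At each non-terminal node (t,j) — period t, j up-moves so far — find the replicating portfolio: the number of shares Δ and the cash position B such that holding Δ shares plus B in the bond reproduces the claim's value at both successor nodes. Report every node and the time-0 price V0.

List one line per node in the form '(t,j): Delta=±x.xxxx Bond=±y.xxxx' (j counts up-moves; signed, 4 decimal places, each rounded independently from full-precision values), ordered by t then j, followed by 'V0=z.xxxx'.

Risk-neutral probability p* = (R−d)/(u−d) = (1.37−0.6)/(1.42−0.6) = 0.9390.
At expiry t=1: V(1,0)=0.0000, V(1,1)=1.0000
  t=0,j=0: stock 174.0000 → up 247.0800 (V=1.0000), down 104.4000 (V=0.0000). Price 0.6854; hedge Δ=0.0070, bond B=-0.5341.
Check: Δ(0,0)·S0 + B(0,0) = 0.6854 = V0.

(0,0): Delta=0.0070 Bond=-0.5341
V0=0.6854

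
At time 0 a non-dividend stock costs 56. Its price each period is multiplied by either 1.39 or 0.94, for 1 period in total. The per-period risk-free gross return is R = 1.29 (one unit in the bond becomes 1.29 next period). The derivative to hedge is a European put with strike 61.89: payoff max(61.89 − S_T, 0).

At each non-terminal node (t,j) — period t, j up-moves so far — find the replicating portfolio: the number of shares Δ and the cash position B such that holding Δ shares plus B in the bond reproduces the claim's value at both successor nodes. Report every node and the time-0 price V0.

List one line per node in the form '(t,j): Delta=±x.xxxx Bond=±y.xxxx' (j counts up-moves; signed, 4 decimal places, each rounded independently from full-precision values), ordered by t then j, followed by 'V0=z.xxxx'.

(0,0): Delta=-0.3671 Bond=22.1490
V0=1.5935

The replicating-portfolio and risk-neutral prices coincide; use p* = (1.29−0.94)/(1.39−0.94) = 0.7778 for the latter.
Payoff layer (t=1): V(1,0)=9.2500, V(1,1)=0.0000
(0,0): S=56.0000. Δ = (V_up−V_dn)/(S_up−S_dn) = (0.0000−9.2500)/(77.8400−52.6400) = -0.3671. V = [p*·0.0000 + (1−p*)·9.2500]/1.29 = 1.5935. B = V − Δ·S = 22.1490.
Each (Δ,B) replicates both successor values, so the strategy is self-financing and V0 is arbitrage-free.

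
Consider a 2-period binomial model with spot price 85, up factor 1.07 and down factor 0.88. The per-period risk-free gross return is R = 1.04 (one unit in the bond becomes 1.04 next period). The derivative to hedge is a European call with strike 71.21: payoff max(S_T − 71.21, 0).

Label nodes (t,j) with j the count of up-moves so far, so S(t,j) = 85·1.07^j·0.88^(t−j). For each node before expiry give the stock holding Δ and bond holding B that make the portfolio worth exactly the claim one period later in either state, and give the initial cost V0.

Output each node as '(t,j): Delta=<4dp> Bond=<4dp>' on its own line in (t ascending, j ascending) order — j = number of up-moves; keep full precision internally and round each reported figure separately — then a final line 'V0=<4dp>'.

(0,0): Delta=0.9494 Bond=-61.4098
(1,0): Delta=0.6210 Bond=-39.3061
(1,1): Delta=1.0000 Bond=-68.4712
V0=19.2865

Since d<R<u, set p* = (R−d)/(u−d) = 0.8421; price each node as the discounted p*-expectation of its children.
Terminal payoffs: V(2,0)=0.0000, V(2,1)=8.8260, V(2,2)=26.1065
  t=1,j=0: stock 74.8000 → up 80.0360 (V=8.8260), down 65.8240 (V=0.0000). Price 7.1466; hedge Δ=0.6210, bond B=-39.3061.
  t=1,j=1: stock 90.9500 → up 97.3165 (V=26.1065), down 80.0360 (V=8.8260). Price 22.4788; hedge Δ=1.0000, bond B=-68.4712.
  t=0,j=0: stock 85.0000 → up 90.9500 (V=22.4788), down 74.8000 (V=7.1466). Price 19.2865; hedge Δ=0.9494, bond B=-61.4098.
Self-financing check: at every node Δ·S+B equals the discounted successor values.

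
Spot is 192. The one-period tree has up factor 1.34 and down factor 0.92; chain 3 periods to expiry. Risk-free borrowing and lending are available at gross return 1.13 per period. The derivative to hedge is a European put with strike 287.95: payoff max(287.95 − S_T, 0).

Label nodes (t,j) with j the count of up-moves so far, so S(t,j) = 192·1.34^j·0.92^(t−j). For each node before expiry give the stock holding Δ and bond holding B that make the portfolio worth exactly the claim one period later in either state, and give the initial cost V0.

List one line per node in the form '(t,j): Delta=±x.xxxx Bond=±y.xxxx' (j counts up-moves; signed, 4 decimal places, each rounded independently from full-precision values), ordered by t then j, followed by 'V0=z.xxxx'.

(0,0): Delta=-0.5065 Bond=127.4896
(1,0): Delta=-0.8257 Bond=200.4401
(1,1): Delta=-0.2874 Bond=87.6865
(2,0): Delta=-1.0000 Bond=254.8230
(2,1): Delta=-0.7060 Bond=198.1715
(2,2): Delta=0.0000 Bond=0.0000
V0=30.2349

Under the risk-neutral measure, an up-move has probability p* = (R−d)/(u−d) = 0.5000 and values discount at R = 1.13.
At expiry t=3: V(3,0)=138.4419, V(3,1)=70.1882, V(3,2)=0.0000, V(3,3)=0.0000
  t=2,j=0: stock 162.5088 → up 217.7618 (V=70.1882), down 149.5081 (V=138.4419). Price 92.3142; hedge Δ=-1.0000, bond B=254.8230.
  t=2,j=1: stock 236.6976 → up 317.1748 (V=0.0000), down 217.7618 (V=70.1882). Price 31.0567; hedge Δ=-0.7060, bond B=198.1715.
  t=2,j=2: stock 344.7552 → up 461.9720 (V=0.0000), down 317.1748 (V=0.0000). Price 0.0000; hedge Δ=0.0000, bond B=0.0000.
  t=1,j=0: stock 176.6400 → up 236.6976 (V=31.0567), down 162.5088 (V=92.3142). Price 54.5889; hedge Δ=-0.8257, bond B=200.4401.
  t=1,j=1: stock 257.2800 → up 344.7552 (V=0.0000), down 236.6976 (V=31.0567). Price 13.7419; hedge Δ=-0.2874, bond B=87.6865.
  t=0,j=0: stock 192.0000 → up 257.2800 (V=13.7419), down 176.6400 (V=54.5889). Price 30.2349; hedge Δ=-0.5065, bond B=127.4896.
Check: Δ(0,0)·S0 + B(0,0) = 30.2349 = V0.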